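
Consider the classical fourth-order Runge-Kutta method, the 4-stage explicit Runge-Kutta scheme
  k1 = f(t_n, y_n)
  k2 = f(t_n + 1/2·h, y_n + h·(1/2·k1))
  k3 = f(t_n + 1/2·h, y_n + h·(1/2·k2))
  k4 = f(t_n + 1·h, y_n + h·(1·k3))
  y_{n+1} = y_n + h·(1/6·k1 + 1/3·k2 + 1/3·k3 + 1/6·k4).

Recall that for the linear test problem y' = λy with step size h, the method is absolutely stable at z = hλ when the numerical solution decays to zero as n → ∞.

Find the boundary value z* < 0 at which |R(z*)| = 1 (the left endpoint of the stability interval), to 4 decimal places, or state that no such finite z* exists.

On y'=λy, z=hλ:
  order 4, 4-stage ⇒ R(z)=1+z+z^2/2+z^3/6+z^4/24
  (e.g. R(-0.58)=0.56040, |R|=0.56040)

Boundary: |R(x)|=1, x<0.
x=-0.58: |R|=0.5604
|R(-2.23)|=0.4386 |R(-1.77)|=0.2812 |R(-1.75)|=0.2788
Bisect:
  x_lo=-3.2387 |R|=1.9284  x_hi=-0.3303 |R|=0.7188
  mid=-1.78449 |R|=0.28314 →hi
  mid=-2.51161 |R|=0.65991 →hi
  mid=-2.87517 |R|=1.14417 →lo
  mid=-2.69339 |R|=0.87005 →hi
  mid=-2.78428 |R|=0.99847 →hi
  mid=-2.82972 |R|=1.06907 →lo
  mid=-2.80700 |R|=1.03322 →lo
  ...
  [-2.78534,-2.78516] ⇒ x*=-2.7853
So |R|<1 on (-2.7853, 0).

left endpoint -2.7853.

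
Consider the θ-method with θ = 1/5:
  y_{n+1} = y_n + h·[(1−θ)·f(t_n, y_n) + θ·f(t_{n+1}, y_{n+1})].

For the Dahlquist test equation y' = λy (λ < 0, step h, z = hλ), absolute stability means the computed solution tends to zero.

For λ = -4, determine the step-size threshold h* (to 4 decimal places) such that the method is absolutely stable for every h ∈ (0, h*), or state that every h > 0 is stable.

With y'=λy (z=hλ):
  y_{n+1} = y_n + z·[4/5·y_n + 1/5·y_{n+1}] ⇒ (1 − 1/5z)y_{n+1} = (1 + 4/5z)y_n
  ⇒ R(z) = (1 + 4/5z)/(1 − 1/5z).

Boundary: |R(x)|=1, x<0.
x=-0.93: |R|=0.2159
R=−1: 1+4/5x = −1+1/5x ⇒ -3/5x=2 ⇒ x=2/(-3/5)=-3.3333
Confirm numerically:
  x=-3.000: |R|=0.87500 <1
  x=-2.957: |R|=0.85811 <1
  x=-2.827: |R|=0.80593 <1
  x=-2.151: |R|=0.50399 <1
  x=-3.908: |R|=1.19353 >1
  x=-3.815: |R|=1.16393 >1
  x=-3.421: |R|=1.03123 >1
Interval (-3.3333, 0).

(-3.3333,0); λ=-4 ⇒ h* = (10/3)/4 = 0.8333.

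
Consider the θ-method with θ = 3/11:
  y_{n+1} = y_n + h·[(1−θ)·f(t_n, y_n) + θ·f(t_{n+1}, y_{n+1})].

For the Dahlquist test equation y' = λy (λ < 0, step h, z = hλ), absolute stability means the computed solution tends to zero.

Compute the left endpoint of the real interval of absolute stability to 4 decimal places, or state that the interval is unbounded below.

left endpoint -4.4000.

Set f=λy, z=hλ:
  y_{n+1} = y_n + z·[8/11·y_n + 3/11·y_{n+1}] ⇒ (1 − 3/11z)y_{n+1} = (1 + 8/11z)y_n
  so R(z) = (1 + 8/11z)/(1 − 3/11z).

Need |R(x)|<1, x<0.
x=-1.04: |R|=0.1898
R=−1: 1+8/11x = −1+3/11x ⇒ -5/11x=2 ⇒ x=2/(-5/11)=-4.4000
Confirm numerically:
  x=-3.804: |R|=0.86704 <1
  x=-3.601: |R|=0.81677 <1
  x=-2.677: |R|=0.54732 <1
  x=-2.097: |R|=0.33405 <1
  x=-4.563: |R|=1.03301 >1
  x=-4.493: |R|=1.01900 >1
Stable set (-4.4000, 0).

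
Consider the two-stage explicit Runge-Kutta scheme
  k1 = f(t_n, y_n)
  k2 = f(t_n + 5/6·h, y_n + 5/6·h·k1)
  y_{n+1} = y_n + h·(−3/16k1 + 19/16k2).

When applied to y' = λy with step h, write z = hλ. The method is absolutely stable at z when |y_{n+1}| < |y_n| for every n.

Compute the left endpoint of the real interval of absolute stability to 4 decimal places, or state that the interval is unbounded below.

Set f=λy, z=hλ:
  k1=λy_n ⇒ h·k1=z·y_n;  k2=λ(1+5/6z)y_n ⇒ h·k2=z(1+5/6z)y_n
  y_{n+1}/y_n = 1 − 3/16z + 19/16z(1+5/6z) = 1 + z + 95/96z²
  Hence R(z) = 1 + z + 95/96z².

Need |R(x)|<1, x<0.
x=-1.69: |R|=2.1363
R=1: x+95/96x²=0 ⇒ x=−96/95=-1.0105; min R=1−1/(4·95/96)=0.7474>−1
Confirm numerically:
  x=-0.798: |R|=0.83217 <1
  x=-0.663: |R|=0.77199 <1
  x=-0.596: |R|=0.75552 <1
  x=-0.533: |R|=0.74813 <1
  x=-1.518: |R|=1.76232 >1
  x=-1.329: |R|=1.41884 >1
  x=-1.173: |R|=1.18860 >1
Stable set (-1.0105, 0).

z* = -1.0105.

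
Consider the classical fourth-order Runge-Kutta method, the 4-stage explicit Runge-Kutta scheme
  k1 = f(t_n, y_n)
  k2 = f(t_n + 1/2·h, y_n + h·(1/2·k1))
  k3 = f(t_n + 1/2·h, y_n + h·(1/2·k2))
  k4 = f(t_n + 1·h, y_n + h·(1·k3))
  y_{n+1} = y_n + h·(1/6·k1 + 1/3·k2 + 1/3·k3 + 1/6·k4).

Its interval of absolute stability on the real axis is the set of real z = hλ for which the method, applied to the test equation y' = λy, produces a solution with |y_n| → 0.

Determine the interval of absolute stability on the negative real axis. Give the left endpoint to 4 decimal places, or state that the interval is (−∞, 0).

Set f=λy, z=hλ:
  order 4, 4-stage ⇒ R(z)=1+z+z^2/2+z^3/6+z^4/24
  (e.g. R(-0.76)=0.46954, |R|=0.46954)

Solve |R(x)|<1 on ℝ⁻.
x=-0.76: |R|=0.4695
|R(-2.85)|=1.1020 |R(-1.61)|=0.2705 |R(-0.68)|=0.5077
Bisect:
  x_lo=-3.1348 |R|=1.6680  x_hi=-0.0558 |R|=0.9458
  mid=-1.59526 |R|=0.27039 →hi
  mid=-2.36501 |R|=0.53046 →hi
  mid=-2.74988 |R|=0.94791 →hi
  mid=-2.94232 |R|=1.26374 →lo
  mid=-2.84610 |R|=1.09562 →lo
  mid=-2.79799 |R|=1.01932 →lo
  mid=-2.77394 |R|=0.98301 →hi
  mid=-2.78597 |R|=1.00101 →lo
  mid=-2.77995 |R|=0.99198 →hi
  ...
  [-2.78540,-2.78521] ⇒ x*=-2.7853
So |R|<1 on (-2.7853, 0).

z∈(-2.7853,0).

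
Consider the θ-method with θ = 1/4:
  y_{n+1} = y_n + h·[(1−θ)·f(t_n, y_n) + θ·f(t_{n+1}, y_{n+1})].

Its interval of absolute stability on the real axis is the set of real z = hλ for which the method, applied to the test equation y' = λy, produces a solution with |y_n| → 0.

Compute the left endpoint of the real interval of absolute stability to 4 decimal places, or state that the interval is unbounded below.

With y'=λy (z=hλ):
  y_{n+1} = y_n + z·[3/4·y_n + 1/4·y_{n+1}] ⇒ (1 − 1/4z)y_{n+1} = (1 + 3/4z)y_n
  R(z) = (1 + 3/4z)/(1 − 1/4z).

Solve |R(x)|<1 on ℝ⁻.
x=-1.15: |R|=0.1068
R=−1: 1+3/4x = −1+1/4x ⇒ -1/2x=2 ⇒ x=2/(-1/2)=-4.0000
Confirm numerically:
  x=-3.387: |R|=0.83403 <1
  x=-2.895: |R|=0.67948 <1
  x=-2.341: |R|=0.47674 <1
  x=-1.840: |R|=0.26027 <1
  x=-4.391: |R|=1.09320 >1
  x=-4.239: |R|=1.05802 >1
Interval (-4.0000, 0).

z* = -4.0000.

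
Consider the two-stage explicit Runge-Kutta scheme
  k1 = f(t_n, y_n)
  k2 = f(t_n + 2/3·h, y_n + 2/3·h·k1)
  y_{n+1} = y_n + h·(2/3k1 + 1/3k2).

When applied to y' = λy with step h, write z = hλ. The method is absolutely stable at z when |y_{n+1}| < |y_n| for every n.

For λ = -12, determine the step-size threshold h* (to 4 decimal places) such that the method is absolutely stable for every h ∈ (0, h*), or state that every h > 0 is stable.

(-4.5000,0); λ=-12 ⇒ h* = (9/2)/12 = 0.3750.

Set f=λy, z=hλ:
  k1=λy_n ⇒ h·k1=z·y_n;  k2=λ(1+2/3z)y_n ⇒ h·k2=z(1+2/3z)y_n
  y_{n+1}/y_n = 1 + 2/3z + 1/3z(1+2/3z) = 1 + z + 2/9z²
  R(z) = 1 + z + 2/9z².

Find x<0 with |R(x)|<1.
x=-1.6: |R|=0.0311
R=1: x+2/9x²=0 ⇒ x=−9/2=-4.5000; min R=1−1/(4·2/9)=-0.1250>−1
Confirm numerically:
  x=-3.597: |R|=0.27820 <1
  x=-3.476: |R|=0.20902 <1
  x=-2.904: |R|=0.02995 <1
  x=-4.552: |R|=1.05260 >1
  x=-4.531: |R|=1.03121 >1
Interval (-4.5000, 0).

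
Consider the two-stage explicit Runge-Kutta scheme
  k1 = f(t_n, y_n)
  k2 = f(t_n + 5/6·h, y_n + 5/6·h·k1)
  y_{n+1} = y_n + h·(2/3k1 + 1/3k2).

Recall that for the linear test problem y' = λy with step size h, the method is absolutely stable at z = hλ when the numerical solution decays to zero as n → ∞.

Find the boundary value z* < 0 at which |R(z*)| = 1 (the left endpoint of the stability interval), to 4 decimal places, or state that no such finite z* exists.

Set f=λy, z=hλ:
  k1=λy_n ⇒ h·k1=z·y_n;  k2=λ(1+5/6z)y_n ⇒ h·k2=z(1+5/6z)y_n
  y_{n+1}/y_n = 1 + 2/3z + 1/3z(1+5/6z) = 1 + z + 5/18z²
  Hence R(z) = 1 + z + 5/18z².

Solve |R(x)|<1 on ℝ⁻.
x=-1.38: |R|=0.1490
R=1: x+5/18x²=0 ⇒ x=−18/5=-3.6000; min R=1−1/(4·5/18)=0.1000>−1
Confirm numerically:
  x=-3.461: |R|=0.86637 <1
  x=-2.278: |R|=0.16347 <1
  x=-1.824: |R|=0.10016 <1
  x=-1.700: |R|=0.10278 <1
  x=-4.175: |R|=1.66684 >1
  x=-3.802: |R|=1.21333 >1
  x=-3.674: |R|=1.07552 >1
So |R|<1 on (-3.6000, 0).

left endpoint -3.6000.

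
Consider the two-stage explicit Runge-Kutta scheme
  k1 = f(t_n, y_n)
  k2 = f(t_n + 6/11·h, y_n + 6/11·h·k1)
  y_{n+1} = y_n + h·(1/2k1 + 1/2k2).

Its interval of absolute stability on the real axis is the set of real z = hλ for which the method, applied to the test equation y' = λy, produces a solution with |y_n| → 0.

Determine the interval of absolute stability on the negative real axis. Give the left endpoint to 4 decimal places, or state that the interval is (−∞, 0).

(-3.6667, 0).

With y'=λy (z=hλ):
  k1=λy_n ⇒ h·k1=z·y_n;  k2=λ(1+6/11z)y_n ⇒ h·k2=z(1+6/11z)y_n
  y_{n+1}/y_n = 1 + 1/2z + 1/2z(1+6/11z) = 1 + z + 3/11z²
  so R(z) = 1 + z + 3/11z².

Boundary: |R(x)|=1, x<0.
x=-1.63: |R|=0.0946
R=1: x+3/11x²=0 ⇒ x=−11/3=-3.6667; min R=1−1/(4·3/11)=0.0833>−1
Confirm numerically:
  x=-3.337: |R|=0.69997 <1
  x=-2.261: |R|=0.13321 <1
  x=-1.566: |R|=0.10282 <1
  x=-1.547: |R|=0.10569 <1
  x=-4.177: |R|=1.58136 >1
  x=-3.881: |R|=1.22686 >1
  x=-3.713: |R|=1.04692 >1
Interval (-3.6667, 0).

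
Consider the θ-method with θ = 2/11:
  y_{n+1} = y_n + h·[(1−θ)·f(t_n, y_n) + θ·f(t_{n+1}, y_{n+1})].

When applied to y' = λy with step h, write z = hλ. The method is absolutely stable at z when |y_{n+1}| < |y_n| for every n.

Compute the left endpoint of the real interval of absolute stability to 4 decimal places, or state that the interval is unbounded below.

left endpoint -3.1429.

Test eqn y'=λy, z=hλ:
  y_{n+1} = y_n + z·[9/11·y_n + 2/11·y_{n+1}] ⇒ (1 − 2/11z)y_{n+1} = (1 + 9/11z)y_n
  ⇒ R(z) = (1 + 9/11z)/(1 − 2/11z).

Solve |R(x)|<1 on ℝ⁻.
x=-1.4: |R|=0.1159
R=−1: 1+9/11x = −1+2/11x ⇒ -7/11x=2 ⇒ x=2/(-7/11)=-3.1429
Confirm numerically:
  x=-2.178: |R|=0.56017 <1
  x=-2.039: |R|=0.48753 <1
  x=-1.690: |R|=0.29277 <1
  x=-3.734: |R|=1.22406 >1
  x=-3.537: |R|=1.15265 >1
  x=-3.383: |R|=1.09462 >1
So |R|<1 on (-3.1429, 0).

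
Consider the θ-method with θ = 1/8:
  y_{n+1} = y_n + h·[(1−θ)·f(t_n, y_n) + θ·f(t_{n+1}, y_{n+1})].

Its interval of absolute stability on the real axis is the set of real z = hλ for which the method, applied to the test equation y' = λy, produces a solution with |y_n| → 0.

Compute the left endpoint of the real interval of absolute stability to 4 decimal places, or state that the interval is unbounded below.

z* = -2.6667.

On y'=λy, z=hλ:
  y_{n+1} = y_n + z·[7/8·y_n + 1/8·y_{n+1}] ⇒ (1 − 1/8z)y_{n+1} = (1 + 7/8z)y_n
  ⇒ R(z) = (1 + 7/8z)/(1 − 1/8z).

Boundary: |R(x)|=1, x<0.
x=-0.74: |R|=0.3227
R=−1: 1+7/8x = −1+1/8x ⇒ -3/4x=2 ⇒ x=2/(-3/4)=-2.6667
Confirm numerically:
  x=-2.525: |R|=0.91924 <1
  x=-2.236: |R|=0.74756 <1
  x=-1.978: |R|=0.58589 <1
  x=-1.956: |R|=0.57172 <1
  x=-3.250: |R|=1.31111 >1
  x=-2.791: |R|=1.06913 >1
Interval (-2.6667, 0).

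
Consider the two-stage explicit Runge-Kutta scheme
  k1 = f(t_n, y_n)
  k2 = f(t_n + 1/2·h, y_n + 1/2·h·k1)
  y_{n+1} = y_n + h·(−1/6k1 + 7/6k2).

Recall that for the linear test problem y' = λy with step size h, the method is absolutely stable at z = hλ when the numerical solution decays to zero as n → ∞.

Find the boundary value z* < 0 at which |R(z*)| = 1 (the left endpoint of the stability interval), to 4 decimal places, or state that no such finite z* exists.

On y'=λy, z=hλ:
  k1=λy_n ⇒ h·k1=z·y_n;  k2=λ(1+1/2z)y_n ⇒ h·k2=z(1+1/2z)y_n
  y_{n+1}/y_n = 1 − 1/6z + 7/6z(1+1/2z) = 1 + z + 7/12z²
  R(z) = 1 + z + 7/12z².

Boundary: |R(x)|=1, x<0.
x=-0.56: |R|=0.6229
R=1: x+7/12x²=0 ⇒ x=−12/7=-1.7143; min R=1−1/(4·7/12)=0.5714>−1
Confirm numerically:
  x=-1.340: |R|=0.70743 <1
  x=-0.793: |R|=0.57383 <1
  x=-0.737: |R|=0.57985 <1
  x=-2.071: |R|=1.43094 >1
  x=-2.009: |R|=1.34538 >1
Interval (-1.7143, 0).

left endpoint -1.7143.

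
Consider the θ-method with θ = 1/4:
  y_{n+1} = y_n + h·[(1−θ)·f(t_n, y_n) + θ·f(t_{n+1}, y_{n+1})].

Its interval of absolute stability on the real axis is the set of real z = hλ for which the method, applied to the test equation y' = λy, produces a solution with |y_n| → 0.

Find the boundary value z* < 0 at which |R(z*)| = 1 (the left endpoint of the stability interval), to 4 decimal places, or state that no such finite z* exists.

left endpoint -4.0000.

With y'=λy (z=hλ):
  y_{n+1} = y_n + z·[3/4·y_n + 1/4·y_{n+1}] ⇒ (1 − 1/4z)y_{n+1} = (1 + 3/4z)y_n
  ⇒ R(z) = (1 + 3/4z)/(1 − 1/4z).

Solve |R(x)|<1 on ℝ⁻.
x=-1.59: |R|=0.1377
R=−1: 1+3/4x = −1+1/4x ⇒ -1/2x=2 ⇒ x=2/(-1/2)=-4.0000
Confirm numerically:
  x=-3.813: |R|=0.95213 <1
  x=-3.681: |R|=0.91694 <1
  x=-3.387: |R|=0.83403 <1
  x=-2.471: |R|=0.52743 <1
  x=-4.587: |R|=1.13672 >1
  x=-4.211: |R|=1.05139 >1
So |R|<1 on (-4.0000, 0).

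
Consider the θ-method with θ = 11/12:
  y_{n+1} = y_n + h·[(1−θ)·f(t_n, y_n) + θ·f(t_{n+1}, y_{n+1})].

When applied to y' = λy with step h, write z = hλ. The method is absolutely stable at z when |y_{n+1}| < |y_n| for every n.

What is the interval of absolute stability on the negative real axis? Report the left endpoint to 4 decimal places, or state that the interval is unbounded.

With y'=λy (z=hλ):
  y_{n+1} = y_n + z·[1/12·y_n + 11/12·y_{n+1}] ⇒ (1 − 11/12z)y_{n+1} = (1 + 1/12z)y_n
  ⇒ R(z) = (1 + 1/12z)/(1 − 11/12z).

Need |R(x)|<1, x<0.
x=-1.62: |R|=0.3481
x=-2: |R|=0.2941
x=-10: |R|=0.0164
x=-100: |R|=0.0791
θ=11/12≥1/2 ⇒ |1+1/12x|<|1−11/12x| ∀x<0 ⇒ stable on all of ℝ⁻.

(−∞, 0) — no finite endpoint.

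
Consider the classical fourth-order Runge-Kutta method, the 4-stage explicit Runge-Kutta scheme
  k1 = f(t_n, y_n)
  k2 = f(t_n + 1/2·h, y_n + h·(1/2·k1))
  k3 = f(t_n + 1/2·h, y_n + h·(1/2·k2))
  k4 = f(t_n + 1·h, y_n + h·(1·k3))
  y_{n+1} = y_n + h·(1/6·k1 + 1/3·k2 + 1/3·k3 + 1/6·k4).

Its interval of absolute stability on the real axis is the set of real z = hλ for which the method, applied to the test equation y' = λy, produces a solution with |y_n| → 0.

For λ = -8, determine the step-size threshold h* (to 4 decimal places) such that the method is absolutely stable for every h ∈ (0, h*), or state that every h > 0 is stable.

Test eqn y'=λy, z=hλ:
  order 4, 4-stage ⇒ R(z)=1+z+z^2/2+z^3/6+z^4/24
  (e.g. R(-1.71)=0.27495, |R|=0.27495)

Find x<0 with |R(x)|<1.
x=-1.71: |R|=0.2749
|R(-3.14)|=1.6804 |R(-1.88)|=0.3003 |R(-0.94)|=0.3959
Bisect:
  x_lo=-3.4838 |R|=2.6751  x_hi=-0.0659 |R|=0.9362
  mid=-1.77483 |R|=0.28183 →hi
  mid=-2.62930 |R|=0.78917 →hi
  mid=-3.05653 |R|=1.49211 →lo
  mid=-2.84291 |R|=1.09040 →lo
  mid=-2.73610 |R|=0.92833 →hi
  mid=-2.78951 |R|=1.00637 →lo
  mid=-2.76281 |R|=0.96662 →hi
  ...
  [-2.78534,-2.78513] ⇒ x*=-2.7853
Interval (-2.7853, 0).

(-2.7853,0); λ=-8 ⇒ h* = 0.3482.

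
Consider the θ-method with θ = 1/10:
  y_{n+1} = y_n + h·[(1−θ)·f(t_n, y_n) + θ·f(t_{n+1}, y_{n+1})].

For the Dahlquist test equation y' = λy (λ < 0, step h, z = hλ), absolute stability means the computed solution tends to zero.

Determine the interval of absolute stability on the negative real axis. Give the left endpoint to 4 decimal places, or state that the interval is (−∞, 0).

On y'=λy, z=hλ:
  y_{n+1} = y_n + z·[9/10·y_n + 1/10·y_{n+1}] ⇒ (1 − 1/10z)y_{n+1} = (1 + 9/10z)y_n
  Hence R(z) = (1 + 9/10z)/(1 − 1/10z).

Find x<0 with |R(x)|<1.
x=-0.73: |R|=0.3197
R=−1: 1+9/10x = −1+1/10x ⇒ -4/5x=2 ⇒ x=2/(-4/5)=-2.5000
Confirm numerically:
  x=-2.430: |R|=0.95495 <1
  x=-2.295: |R|=0.86661 <1
  x=-2.078: |R|=0.72048 <1
  x=-1.650: |R|=0.41631 <1
  x=-2.963: |R|=1.28574 >1
  x=-2.841: |R|=1.21244 >1
So |R|<1 on (-2.5000, 0).

z∈(-2.5000,0).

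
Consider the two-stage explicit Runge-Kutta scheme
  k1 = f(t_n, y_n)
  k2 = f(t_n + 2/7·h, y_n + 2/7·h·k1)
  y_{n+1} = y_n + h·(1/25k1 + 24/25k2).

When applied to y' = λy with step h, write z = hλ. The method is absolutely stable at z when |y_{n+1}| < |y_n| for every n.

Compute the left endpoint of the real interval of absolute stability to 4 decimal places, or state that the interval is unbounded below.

Set f=λy, z=hλ:
  k1=λy_n ⇒ h·k1=z·y_n;  k2=λ(1+2/7z)y_n ⇒ h·k2=z(1+2/7z)y_n
  y_{n+1}/y_n = 1 + 1/25z + 24/25z(1+2/7z) = 1 + z + 48/175z²
  ⇒ R(z) = 1 + z + 48/175z².

Find x<0 with |R(x)|<1.
x=-1.68: |R|=0.0941
R=1: x+48/175x²=0 ⇒ x=−175/48=-3.6458; min R=1−1/(4·48/175)=0.0885>−1
Confirm numerically:
  x=-3.438: |R|=0.80401 <1
  x=-2.565: |R|=0.23959 <1
  x=-2.406: |R|=0.18180 <1
  x=-4.092: |R|=1.50077 >1
  x=-4.045: |R|=1.44287 >1
  x=-4.039: |R|=1.43557 >1
So |R|<1 on (-3.6458, 0).

z* = -3.6458.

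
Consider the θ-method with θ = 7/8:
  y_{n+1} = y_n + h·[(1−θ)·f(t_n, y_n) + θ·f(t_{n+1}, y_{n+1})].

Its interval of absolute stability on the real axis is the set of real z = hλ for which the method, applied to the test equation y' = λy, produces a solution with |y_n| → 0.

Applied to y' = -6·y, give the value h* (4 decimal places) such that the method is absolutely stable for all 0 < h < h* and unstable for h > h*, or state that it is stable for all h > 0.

With y'=λy (z=hλ):
  y_{n+1} = y_n + z·[1/8·y_n + 7/8·y_{n+1}] ⇒ (1 − 7/8z)y_{n+1} = (1 + 1/8z)y_n
  Hence R(z) = (1 + 1/8z)/(1 − 7/8z).

Find x<0 with |R(x)|<1.
x=-0.71: |R|=0.5621
x=-2: |R|=0.2727
x=-10: |R|=0.0256
x=-100: |R|=0.1299
θ=7/8≥1/2 ⇒ |1+1/8x|<|1−7/8x| ∀x<0 ⇒ stable on all of ℝ⁻.

interval (−∞, 0). Any h>0 works for λ=-6.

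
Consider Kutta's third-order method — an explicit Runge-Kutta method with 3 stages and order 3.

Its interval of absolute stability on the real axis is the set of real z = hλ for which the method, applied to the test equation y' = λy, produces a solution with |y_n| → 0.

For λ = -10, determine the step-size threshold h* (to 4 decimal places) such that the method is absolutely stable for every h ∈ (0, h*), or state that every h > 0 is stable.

(-2.5127,0); λ=-10 ⇒ h* = 0.2513.

Set f=λy, z=hλ:
  order 3, 3-stage ⇒ R(z)=1+z+z^2/2+z^3/6
  (e.g. R(-1.62)=-0.01639, |R|=0.01639)

Solve |R(x)|<1 on ℝ⁻.
x=-1.62: |R|=0.0164
|R(-2.54)|=1.0454 |R(-2.22)|=0.5793 |R(-0.94)|=0.3634
Bisect:
  x_lo=-3.2533 |R|=2.7001  x_hi=-0.1529 |R|=0.8582
  mid=-1.70308 |R|=0.07613 →hi
  mid=-2.47819 |R|=0.94407 →hi
  mid=-2.86574 |R|=1.68197 →lo
  mid=-2.67196 |R|=1.28163 →lo
  mid=-2.57507 |R|=1.10546 →lo
  mid=-2.52663 |R|=1.02298 →lo
  mid=-2.50241 |R|=0.98308 →hi
  mid=-2.51452 |R|=1.00292 →lo
  ...
  [-2.51282,-2.51263] ⇒ x*=-2.5127
Interval (-2.5127, 0).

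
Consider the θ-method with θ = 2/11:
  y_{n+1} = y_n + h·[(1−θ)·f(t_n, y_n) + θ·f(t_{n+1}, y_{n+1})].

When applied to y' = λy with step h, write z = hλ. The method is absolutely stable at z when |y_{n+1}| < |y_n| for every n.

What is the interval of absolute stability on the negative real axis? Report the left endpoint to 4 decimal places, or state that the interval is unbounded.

z∈(-3.1429,0).

Test eqn y'=λy, z=hλ:
  y_{n+1} = y_n + z·[9/11·y_n + 2/11·y_{n+1}] ⇒ (1 − 2/11z)y_{n+1} = (1 + 9/11z)y_n
  Hence R(z) = (1 + 9/11z)/(1 − 2/11z).

Need |R(x)|<1, x<0.
x=-1.09: |R|=0.0903
R=−1: 1+9/11x = −1+2/11x ⇒ -7/11x=2 ⇒ x=2/(-7/11)=-3.1429
Confirm numerically:
  x=-3.027: |R|=0.95245 <1
  x=-1.902: |R|=0.41327 <1
  x=-1.766: |R|=0.33677 <1
  x=-1.540: |R|=0.20312 <1
  x=-3.652: |R|=1.19471 >1
  x=-3.397: |R|=1.09998 >1
  x=-3.205: |R|=1.02499 >1
Interval (-3.1429, 0).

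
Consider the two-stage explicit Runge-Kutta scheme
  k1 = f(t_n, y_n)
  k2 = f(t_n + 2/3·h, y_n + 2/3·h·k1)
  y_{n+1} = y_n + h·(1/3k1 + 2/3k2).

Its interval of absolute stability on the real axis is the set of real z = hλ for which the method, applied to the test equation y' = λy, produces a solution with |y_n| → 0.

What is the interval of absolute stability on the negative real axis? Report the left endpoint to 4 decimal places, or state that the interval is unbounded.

(-2.2500, 0).

Test eqn y'=λy, z=hλ:
  k1=λy_n ⇒ h·k1=z·y_n;  k2=λ(1+2/3z)y_n ⇒ h·k2=z(1+2/3z)y_n
  y_{n+1}/y_n = 1 + 1/3z + 2/3z(1+2/3z) = 1 + z + 4/9z²
  so R(z) = 1 + z + 4/9z².

Need |R(x)|<1, x<0.
x=-0.9: |R|=0.4600
R=1: x+4/9x²=0 ⇒ x=−9/4=-2.2500; min R=1−1/(4·4/9)=0.4375>−1
Confirm numerically:
  x=-2.031: |R|=0.80232 <1
  x=-1.445: |R|=0.48301 <1
  x=-1.432: |R|=0.47939 <1
  x=-1.253: |R|=0.44478 <1
  x=-2.514: |R|=1.29498 >1
  x=-2.422: |R|=1.18515 >1
Interval (-2.2500, 0).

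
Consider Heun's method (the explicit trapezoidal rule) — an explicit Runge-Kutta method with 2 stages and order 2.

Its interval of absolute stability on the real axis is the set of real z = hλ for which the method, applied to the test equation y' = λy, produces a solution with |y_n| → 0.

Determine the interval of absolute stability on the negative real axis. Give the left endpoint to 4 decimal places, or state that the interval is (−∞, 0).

Test eqn y'=λy, z=hλ:
  order 2, 2-stage ⇒ R(z)=1+z+z^2/2
  (e.g. R(-0.88)=0.50720, |R|=0.50720)

Boundary: |R(x)|=1, x<0.
x=-0.88: |R|=0.5072
|R(-1.85)|=0.8613 |R(-1.52)|=0.6352 |R(-1.12)|=0.5072
Bisect:
  x_lo=-2.5114 |R|=1.6422  x_hi=-0.0819 |R|=0.9214
  mid=-1.29668 |R|=0.54401 →hi
  mid=-1.90406 |R|=0.90866 →hi
  mid=-2.20775 |R|=1.22933 →lo
  mid=-2.05590 |R|=1.05747 →lo
  mid=-1.97998 |R|=0.98018 →hi
  mid=-2.01794 |R|=1.01810 →lo
  mid=-1.99896 |R|=0.99896 →hi
  ...
  [-2.00000,-1.99985] ⇒ x*=-2.0000
Stable set (-2.0000, 0).

(-2.0000, 0).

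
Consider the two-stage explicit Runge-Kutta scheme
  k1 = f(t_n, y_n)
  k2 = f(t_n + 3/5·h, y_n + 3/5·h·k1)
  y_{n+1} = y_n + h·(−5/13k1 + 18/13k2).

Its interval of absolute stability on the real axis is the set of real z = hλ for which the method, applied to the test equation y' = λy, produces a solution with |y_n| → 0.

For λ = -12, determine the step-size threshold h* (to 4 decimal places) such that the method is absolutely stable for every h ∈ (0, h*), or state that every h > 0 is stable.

Test eqn y'=λy, z=hλ:
  k1=λy_n ⇒ h·k1=z·y_n;  k2=λ(1+3/5z)y_n ⇒ h·k2=z(1+3/5z)y_n
  y_{n+1}/y_n = 1 − 5/13z + 18/13z(1+3/5z) = 1 + z + 54/65z²
  Hence R(z) = 1 + z + 54/65z².

Find x<0 with |R(x)|<1.
x=-1.74: |R|=1.7752
R=1: x+54/65x²=0 ⇒ x=−65/54=-1.2037; min R=1−1/(4·54/65)=0.6991>−1
Confirm numerically:
  x=-1.060: |R|=0.87345 <1
  x=-0.849: |R|=0.74982 <1
  x=-0.784: |R|=0.72664 <1
  x=-0.551: |R|=0.70122 <1
  x=-1.712: |R|=1.72294 >1
  x=-1.496: |R|=1.36327 >1
So |R|<1 on (-1.2037, 0).

(-1.2037,0); λ=-12 ⇒ h* = (65/54)/12 = 0.1003.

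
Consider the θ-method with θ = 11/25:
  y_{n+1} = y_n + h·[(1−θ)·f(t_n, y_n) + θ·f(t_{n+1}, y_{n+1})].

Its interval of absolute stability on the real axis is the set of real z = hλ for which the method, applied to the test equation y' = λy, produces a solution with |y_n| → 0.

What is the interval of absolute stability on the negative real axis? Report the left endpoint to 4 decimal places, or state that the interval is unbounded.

z∈(-16.6667,0).

Set f=λy, z=hλ:
  y_{n+1} = y_n + z·[14/25·y_n + 11/25·y_{n+1}] ⇒ (1 − 11/25z)y_{n+1} = (1 + 14/25z)y_n
  Hence R(z) = (1 + 14/25z)/(1 − 11/25z).

Solve |R(x)|<1 on ℝ⁻.
x=-0.93: |R|=0.3401
R=−1: 1+14/25x = −1+11/25x ⇒ -3/25x=2 ⇒ x=2/(-3/25)=-16.6667
Confirm numerically:
  x=-14.795: |R|=0.97009 <1
  x=-12.200: |R|=0.91583 <1
  x=-10.843: |R|=0.87890 <1
  x=-17.263: |R|=1.00833 >1
  x=-16.980: |R|=1.00444 >1
  x=-16.714: |R|=1.00068 >1
Interval (-16.6667, 0).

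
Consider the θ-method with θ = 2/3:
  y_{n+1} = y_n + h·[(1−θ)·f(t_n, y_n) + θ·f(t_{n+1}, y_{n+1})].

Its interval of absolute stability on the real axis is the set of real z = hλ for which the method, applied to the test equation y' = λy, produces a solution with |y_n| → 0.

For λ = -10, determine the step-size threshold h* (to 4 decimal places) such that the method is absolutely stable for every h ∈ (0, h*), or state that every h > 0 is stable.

interval (−∞, 0). Any h>0 works for λ=-10.

Set f=λy, z=hλ:
  y_{n+1} = y_n + z·[1/3·y_n + 2/3·y_{n+1}] ⇒ (1 − 2/3z)y_{n+1} = (1 + 1/3z)y_n
  Hence R(z) = (1 + 1/3z)/(1 − 2/3z).

Need |R(x)|<1, x<0.
x=-0.79: |R|=0.4825
x=-2: |R|=0.1429
x=-10: |R|=0.3043
x=-100: |R|=0.4778
θ=2/3≥1/2 ⇒ |1+1/3x|<|1−2/3x| ∀x<0 ⇒ unbounded interval.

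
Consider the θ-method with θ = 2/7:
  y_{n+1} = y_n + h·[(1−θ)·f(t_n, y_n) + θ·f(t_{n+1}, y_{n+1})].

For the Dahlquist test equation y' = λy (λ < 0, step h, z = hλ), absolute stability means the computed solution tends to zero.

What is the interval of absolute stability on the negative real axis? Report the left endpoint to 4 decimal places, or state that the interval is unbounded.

Test eqn y'=λy, z=hλ:
  y_{n+1} = y_n + z·[5/7·y_n + 2/7·y_{n+1}] ⇒ (1 − 2/7z)y_{n+1} = (1 + 5/7z)y_n
  so R(z) = (1 + 5/7z)/(1 − 2/7z).

Need |R(x)|<1, x<0.
x=-1.51: |R|=0.0549
R=−1: 1+5/7x = −1+2/7x ⇒ -3/7x=2 ⇒ x=2/(-3/7)=-4.6667
Confirm numerically:
  x=-4.162: |R|=0.90120 <1
  x=-3.682: |R|=0.79435 <1
  x=-2.153: |R|=0.33301 <1
  x=-5.094: |R|=1.07459 >1
  x=-4.735: |R|=1.01245 >1
So |R|<1 on (-4.6667, 0).

(-4.6667, 0).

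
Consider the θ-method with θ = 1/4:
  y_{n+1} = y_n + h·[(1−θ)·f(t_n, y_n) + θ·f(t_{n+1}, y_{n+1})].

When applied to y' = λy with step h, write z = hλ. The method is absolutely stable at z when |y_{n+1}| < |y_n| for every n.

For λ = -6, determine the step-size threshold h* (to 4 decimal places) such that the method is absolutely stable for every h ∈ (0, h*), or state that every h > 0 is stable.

With y'=λy (z=hλ):
  y_{n+1} = y_n + z·[3/4·y_n + 1/4·y_{n+1}] ⇒ (1 − 1/4z)y_{n+1} = (1 + 3/4z)y_n
  R(z) = (1 + 3/4z)/(1 − 1/4z).

Find x<0 with |R(x)|<1.
x=-0.38: |R|=0.6530
R=−1: 1+3/4x = −1+1/4x ⇒ -1/2x=2 ⇒ x=2/(-1/2)=-4.0000
Confirm numerically:
  x=-3.881: |R|=0.96980 <1
  x=-2.741: |R|=0.62646 <1
  x=-2.453: |R|=0.52053 <1
  x=-4.512: |R|=1.12030 >1
  x=-4.482: |R|=1.11365 >1
So |R|<1 on (-4.0000, 0).

(-4.0000,0); λ=-6 ⇒ h* = (4)/6 = 0.6667.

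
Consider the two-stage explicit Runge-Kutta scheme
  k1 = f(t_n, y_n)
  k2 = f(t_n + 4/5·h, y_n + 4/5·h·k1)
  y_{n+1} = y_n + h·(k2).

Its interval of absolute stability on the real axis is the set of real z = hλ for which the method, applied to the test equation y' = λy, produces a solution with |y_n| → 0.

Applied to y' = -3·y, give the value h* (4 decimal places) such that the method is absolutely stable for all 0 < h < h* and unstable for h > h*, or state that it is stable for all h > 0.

(-1.2500,0); λ=-3 ⇒ h* = (5/4)/3 = 0.4167.

Test eqn y'=λy, z=hλ:
  k1=λy_n ⇒ h·k1=z·y_n;  k2=λ(1+4/5z)y_n ⇒ h·k2=z(1+4/5z)y_n
  y_{n+1}/y_n = 1 + z(1+4/5z) = 1 + z + 4/5z²
  ⇒ R(z) = 1 + z + 4/5z².

Boundary: |R(x)|=1, x<0.
x=-1.38: |R|=1.1435
R=1: x+4/5x²=0 ⇒ x=−5/4=-1.2500; min R=1−1/(4·4/5)=0.6875>−1
Confirm numerically:
  x=-1.026: |R|=0.81614 <1
  x=-0.925: |R|=0.75950 <1
  x=-0.812: |R|=0.71548 <1
  x=-0.644: |R|=0.68779 <1
  x=-1.729: |R|=1.66255 >1
  x=-1.675: |R|=1.56950 >1
  x=-1.667: |R|=1.55611 >1
Interval (-1.2500, 0).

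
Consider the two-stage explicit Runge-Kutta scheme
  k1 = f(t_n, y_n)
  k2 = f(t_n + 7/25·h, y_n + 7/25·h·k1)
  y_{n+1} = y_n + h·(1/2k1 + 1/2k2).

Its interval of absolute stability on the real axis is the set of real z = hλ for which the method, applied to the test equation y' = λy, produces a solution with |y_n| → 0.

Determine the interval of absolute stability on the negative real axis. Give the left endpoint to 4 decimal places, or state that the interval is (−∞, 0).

Test eqn y'=λy, z=hλ:
  k1=λy_n ⇒ h·k1=z·y_n;  k2=λ(1+7/25z)y_n ⇒ h·k2=z(1+7/25z)y_n
  y_{n+1}/y_n = 1 + 1/2z + 1/2z(1+7/25z) = 1 + z + 7/50z²
  so R(z) = 1 + z + 7/50z².

Solve |R(x)|<1 on ℝ⁻.
x=-0.77: |R|=0.3130
R=1: x+7/50x²=0 ⇒ x=−50/7=-7.1429; min R=1−1/(4·7/50)=-0.7857>−1
Confirm numerically:
  x=-4.614: |R|=0.63354 <1
  x=-4.335: |R|=0.70409 <1
  x=-3.119: |R|=0.75706 <1
  x=-7.691: |R|=1.59021 >1
  x=-7.581: |R|=1.46502 >1
  x=-7.345: |R|=1.20786 >1
So |R|<1 on (-7.1429, 0).

(-7.1429, 0).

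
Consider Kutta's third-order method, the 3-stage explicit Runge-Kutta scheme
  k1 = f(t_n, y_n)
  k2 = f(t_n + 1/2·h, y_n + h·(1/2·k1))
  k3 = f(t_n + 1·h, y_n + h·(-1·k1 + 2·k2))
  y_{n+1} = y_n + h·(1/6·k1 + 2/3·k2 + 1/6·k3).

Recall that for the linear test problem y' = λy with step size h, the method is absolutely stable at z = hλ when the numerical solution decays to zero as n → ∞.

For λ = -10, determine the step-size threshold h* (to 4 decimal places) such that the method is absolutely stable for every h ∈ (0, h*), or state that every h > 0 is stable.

(-2.5127,0); λ=-10 ⇒ h* = 0.2513.

Test eqn y'=λy, z=hλ:
  order 3, 3-stage ⇒ R(z)=1+z+z^2/2+z^3/6
  (e.g. R(-1.12)=0.27305, |R|=0.27305)

Boundary: |R(x)|=1, x<0.
x=-1.12: |R|=0.2730
|R(-2.75)|=1.4349 |R(-1.44)|=0.0991 |R(-1.38)|=0.1342
Bisect:
  x_lo=-2.9374 |R|=1.8473  x_hi=-0.2415 |R|=0.7853
  mid=-1.58942 |R|=0.00450 →hi
  mid=-2.26340 |R|=0.63446 →hi
  mid=-2.60039 |R|=1.15002 →lo
  mid=-2.43189 |R|=0.87192 →hi
  mid=-2.51614 |R|=1.00559 →lo
  mid=-2.47401 |R|=0.93744 →hi
  mid=-2.49508 |R|=0.97118 →hi
  mid=-2.50561 |R|=0.98830 →hi
  mid=-2.51087 |R|=0.99692 →hi
  mid=-2.51351 |R|=1.00125 →lo
  ...
  [-2.51285,-2.51268] ⇒ x*=-2.5127
Interval (-2.5127, 0).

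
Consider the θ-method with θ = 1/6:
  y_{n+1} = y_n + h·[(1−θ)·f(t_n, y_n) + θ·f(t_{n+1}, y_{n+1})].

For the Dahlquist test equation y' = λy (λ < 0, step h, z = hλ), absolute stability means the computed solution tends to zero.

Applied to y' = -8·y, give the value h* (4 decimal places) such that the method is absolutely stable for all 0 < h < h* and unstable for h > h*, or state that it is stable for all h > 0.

(-3.0000,0); λ=-8 ⇒ h* = (3)/8 = 0.3750.

On y'=λy, z=hλ:
  y_{n+1} = y_n + z·[5/6·y_n + 1/6·y_{n+1}] ⇒ (1 − 1/6z)y_{n+1} = (1 + 5/6z)y_n
  so R(z) = (1 + 5/6z)/(1 − 1/6z).

Boundary: |R(x)|=1, x<0.
x=-1.03: |R|=0.1209
R=−1: 1+5/6x = −1+1/6x ⇒ -2/3x=2 ⇒ x=2/(-2/3)=-3.0000
Confirm numerically:
  x=-2.748: |R|=0.88477 <1
  x=-1.567: |R|=0.24250 <1
  x=-1.372: |R|=0.11666 <1
  x=-1.347: |R|=0.10004 <1
  x=-3.468: |R|=1.19772 >1
  x=-3.277: |R|=1.11944 >1
  x=-3.270: |R|=1.11650 >1
Interval (-3.0000, 0).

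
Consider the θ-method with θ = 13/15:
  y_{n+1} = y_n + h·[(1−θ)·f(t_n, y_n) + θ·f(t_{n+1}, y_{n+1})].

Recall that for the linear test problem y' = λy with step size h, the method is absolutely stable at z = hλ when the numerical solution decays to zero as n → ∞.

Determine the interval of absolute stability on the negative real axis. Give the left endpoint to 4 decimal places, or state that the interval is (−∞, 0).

interval (−∞, 0).

With y'=λy (z=hλ):
  y_{n+1} = y_n + z·[2/15·y_n + 13/15·y_{n+1}] ⇒ (1 − 13/15z)y_{n+1} = (1 + 2/15z)y_n
  so R(z) = (1 + 2/15z)/(1 − 13/15z).

Solve |R(x)|<1 on ℝ⁻.
x=-1.54: |R|=0.3404
x=-2: |R|=0.2683
x=-10: |R|=0.0345
x=-100: |R|=0.1407
θ=13/15≥1/2 ⇒ |1+2/15x|<|1−13/15x| ∀x<0 ⇒ interval (−∞,0).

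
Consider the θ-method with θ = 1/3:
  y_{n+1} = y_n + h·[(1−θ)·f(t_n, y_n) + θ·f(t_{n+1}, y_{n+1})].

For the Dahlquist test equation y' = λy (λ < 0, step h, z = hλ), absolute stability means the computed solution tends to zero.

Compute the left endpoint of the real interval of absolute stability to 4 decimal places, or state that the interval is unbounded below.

Set f=λy, z=hλ:
  y_{n+1} = y_n + z·[2/3·y_n + 1/3·y_{n+1}] ⇒ (1 − 1/3z)y_{n+1} = (1 + 2/3z)y_n
  Hence R(z) = (1 + 2/3z)/(1 − 1/3z).

Boundary: |R(x)|=1, x<0.
x=-0.4: |R|=0.6471
R=−1: 1+2/3x = −1+1/3x ⇒ -1/3x=2 ⇒ x=2/(-1/3)=-6.0000
Confirm numerically:
  x=-5.735: |R|=0.96966 <1
  x=-4.515: |R|=0.80240 <1
  x=-3.597: |R|=0.63574 <1
  x=-2.954: |R|=0.48841 <1
  x=-6.343: |R|=1.03671 >1
  x=-6.171: |R|=1.01865 >1
So |R|<1 on (-6.0000, 0).

left endpoint -6.0000.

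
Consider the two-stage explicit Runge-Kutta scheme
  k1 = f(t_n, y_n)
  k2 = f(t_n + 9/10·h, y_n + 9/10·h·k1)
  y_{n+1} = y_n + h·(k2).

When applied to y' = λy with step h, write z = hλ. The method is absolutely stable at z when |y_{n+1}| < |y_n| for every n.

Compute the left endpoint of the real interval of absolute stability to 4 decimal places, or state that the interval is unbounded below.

z* = -1.1111.

With y'=λy (z=hλ):
  k1=λy_n ⇒ h·k1=z·y_n;  k2=λ(1+9/10z)y_n ⇒ h·k2=z(1+9/10z)y_n
  y_{n+1}/y_n = 1 + z(1+9/10z) = 1 + z + 9/10z²
  Hence R(z) = 1 + z + 9/10z².

Need |R(x)|<1, x<0.
x=-1.21: |R|=1.1077
R=1: x+9/10x²=0 ⇒ x=−10/9=-1.1111; min R=1−1/(4·9/10)=0.7222>−1
Confirm numerically:
  x=-1.038: |R|=0.93170 <1
  x=-0.890: |R|=0.82289 <1
  x=-0.472: |R|=0.72851 <1
  x=-1.417: |R|=1.39010 >1
  x=-1.362: |R|=1.30754 >1
Stable set (-1.1111, 0).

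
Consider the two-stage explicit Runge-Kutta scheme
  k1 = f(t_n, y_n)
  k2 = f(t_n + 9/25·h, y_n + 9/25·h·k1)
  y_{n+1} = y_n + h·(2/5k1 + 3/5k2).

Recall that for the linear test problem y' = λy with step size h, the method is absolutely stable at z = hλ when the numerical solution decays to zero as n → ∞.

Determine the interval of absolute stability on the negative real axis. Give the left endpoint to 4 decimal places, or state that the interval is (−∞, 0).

z∈(-4.6296,0).

Set f=λy, z=hλ:
  k1=λy_n ⇒ h·k1=z·y_n;  k2=λ(1+9/25z)y_n ⇒ h·k2=z(1+9/25z)y_n
  y_{n+1}/y_n = 1 + 2/5z + 3/5z(1+9/25z) = 1 + z + 27/125z²
  R(z) = 1 + z + 27/125z².

Find x<0 with |R(x)|<1.
x=-1.29: |R|=0.0694
R=1: x+27/125x²=0 ⇒ x=−125/27=-4.6296; min R=1−1/(4·27/125)=-0.1574>−1
Confirm numerically:
  x=-4.303: |R|=0.69641 <1
  x=-2.949: |R|=0.07053 <1
  x=-2.607: |R|=0.13897 <1
  x=-2.559: |R|=0.14453 <1
  x=-4.899: |R|=1.28504 >1
  x=-4.688: |R|=1.05911 >1
So |R|<1 on (-4.6296, 0).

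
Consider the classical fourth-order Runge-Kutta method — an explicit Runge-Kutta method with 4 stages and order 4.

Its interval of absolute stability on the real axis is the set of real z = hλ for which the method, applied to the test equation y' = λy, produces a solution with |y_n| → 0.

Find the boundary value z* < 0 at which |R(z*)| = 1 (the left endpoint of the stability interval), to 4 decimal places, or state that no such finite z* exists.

left endpoint -2.7853.

On y'=λy, z=hλ:
  order 4, 4-stage ⇒ R(z)=1+z+z^2/2+z^3/6+z^4/24
  (e.g. R(-1.33)=0.29272, |R|=0.29272)

Solve |R(x)|<1 on ℝ⁻.
x=-1.33: |R|=0.2927
|R(-2.74)|=0.9338 |R(-2.66)|=0.8270 |R(-2.65)|=0.8145
Bisect:
  x_lo=-3.3290 |R|=2.1807  x_hi=-0.0642 |R|=0.9378
  mid=-1.69660 |R|=0.27392 →hi
  mid=-2.51280 |R|=0.66111 →hi
  mid=-2.92090 |R|=1.22447 →lo
  mid=-2.71685 |R|=0.90162 →hi
  mid=-2.81888 |R|=1.05183 →lo
  mid=-2.76787 |R|=0.97404 →hi
  mid=-2.79337 |R|=1.01225 →lo
  mid=-2.78062 |R|=0.99298 →hi
  mid=-2.78700 |R|=1.00257 →lo
  mid=-2.78381 |R|=0.99776 →hi
  ...
  [-2.78540,-2.78520] ⇒ x*=-2.7853
Stable set (-2.7853, 0).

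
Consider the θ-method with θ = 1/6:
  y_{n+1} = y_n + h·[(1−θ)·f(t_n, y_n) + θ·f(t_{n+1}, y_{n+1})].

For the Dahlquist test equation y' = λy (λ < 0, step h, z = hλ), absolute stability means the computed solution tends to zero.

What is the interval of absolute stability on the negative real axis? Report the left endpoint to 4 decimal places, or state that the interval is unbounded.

(-3.0000, 0).

Test eqn y'=λy, z=hλ:
  y_{n+1} = y_n + z·[5/6·y_n + 1/6·y_{n+1}] ⇒ (1 − 1/6z)y_{n+1} = (1 + 5/6z)y_n
  ⇒ R(z) = (1 + 5/6z)/(1 − 1/6z).

Solve |R(x)|<1 on ℝ⁻.
x=-1.34: |R|=0.0954
R=−1: 1+5/6x = −1+1/6x ⇒ -2/3x=2 ⇒ x=2/(-2/3)=-3.0000
Confirm numerically:
  x=-2.688: |R|=0.85635 <1
  x=-2.465: |R|=0.74719 <1
  x=-1.612: |R|=0.27063 <1
  x=-1.459: |R|=0.17362 <1
  x=-3.396: |R|=1.16858 >1
  x=-3.253: |R|=1.10937 >1
  x=-3.243: |R|=1.10516 >1
Interval (-3.0000, 0).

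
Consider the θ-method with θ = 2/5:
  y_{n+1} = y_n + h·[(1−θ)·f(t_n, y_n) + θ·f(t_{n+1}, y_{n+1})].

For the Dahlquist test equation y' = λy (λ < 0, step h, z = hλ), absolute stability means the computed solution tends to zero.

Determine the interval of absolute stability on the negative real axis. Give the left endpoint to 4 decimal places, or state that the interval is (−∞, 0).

Set f=λy, z=hλ:
  y_{n+1} = y_n + z·[3/5·y_n + 2/5·y_{n+1}] ⇒ (1 − 2/5z)y_{n+1} = (1 + 3/5z)y_n
  ⇒ R(z) = (1 + 3/5z)/(1 − 2/5z).

Need |R(x)|<1, x<0.
x=-1.72: |R|=0.0190
R=−1: 1+3/5x = −1+2/5x ⇒ -1/5x=2 ⇒ x=2/(-1/5)=-10.0000
Confirm numerically:
  x=-8.815: |R|=0.94764 <1
  x=-7.438: |R|=0.87110 <1
  x=-5.335: |R|=0.70230 <1
  x=-4.969: |R|=0.66321 <1
  x=-10.591: |R|=1.02257 >1
  x=-10.569: |R|=1.02177 >1
  x=-10.314: |R|=1.01225 >1
Interval (-10.0000, 0).

z∈(-10.0000,0).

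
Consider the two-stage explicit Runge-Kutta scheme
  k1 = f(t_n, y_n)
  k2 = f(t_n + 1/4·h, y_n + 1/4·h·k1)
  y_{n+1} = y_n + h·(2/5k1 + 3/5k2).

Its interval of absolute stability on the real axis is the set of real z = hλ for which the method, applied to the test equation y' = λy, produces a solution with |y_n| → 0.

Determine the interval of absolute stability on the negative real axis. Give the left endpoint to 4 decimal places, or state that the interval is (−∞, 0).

Set f=λy, z=hλ:
  k1=λy_n ⇒ h·k1=z·y_n;  k2=λ(1+1/4z)y_n ⇒ h·k2=z(1+1/4z)y_n
  y_{n+1}/y_n = 1 + 2/5z + 3/5z(1+1/4z) = 1 + z + 3/20z²
  ⇒ R(z) = 1 + z + 3/20z².

Boundary: |R(x)|=1, x<0.
x=-0.44: |R|=0.5890
R=1: x+3/20x²=0 ⇒ x=−20/3=-6.6667; min R=1−1/(4·3/20)=-0.6667>−1
Confirm numerically:
  x=-6.131: |R|=0.50737 <1
  x=-5.189: |R|=0.15014 <1
  x=-4.484: |R|=0.46806 <1
  x=-4.352: |R|=0.51101 <1
  x=-6.983: |R|=1.33134 >1
  x=-6.753: |R|=1.08745 >1
Interval (-6.6667, 0).

z∈(-6.6667,0).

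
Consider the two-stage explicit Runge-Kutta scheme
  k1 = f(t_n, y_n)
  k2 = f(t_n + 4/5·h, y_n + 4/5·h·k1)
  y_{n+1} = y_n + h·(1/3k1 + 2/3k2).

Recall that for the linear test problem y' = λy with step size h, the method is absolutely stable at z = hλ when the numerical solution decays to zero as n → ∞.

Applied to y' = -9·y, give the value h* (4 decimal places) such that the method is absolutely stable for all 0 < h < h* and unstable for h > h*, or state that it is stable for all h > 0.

(-1.8750,0); λ=-9 ⇒ h* = (15/8)/9 = 0.2083.

With y'=λy (z=hλ):
  k1=λy_n ⇒ h·k1=z·y_n;  k2=λ(1+4/5z)y_n ⇒ h·k2=z(1+4/5z)y_n
  y_{n+1}/y_n = 1 + 1/3z + 2/3z(1+4/5z) = 1 + z + 8/15z²
  ⇒ R(z) = 1 + z + 8/15z².

Boundary: |R(x)|=1, x<0.
x=-1.23: |R|=0.5769
R=1: x+8/15x²=0 ⇒ x=−15/8=-1.8750; min R=1−1/(4·8/15)=0.5312>−1
Confirm numerically:
  x=-1.144: |R|=0.55399 <1
  x=-1.019: |R|=0.53479 <1
  x=-0.911: |R|=0.53162 <1
  x=-2.449: |R|=1.74972 >1
  x=-2.356: |R|=1.60439 >1
So |R|<1 on (-1.8750, 0).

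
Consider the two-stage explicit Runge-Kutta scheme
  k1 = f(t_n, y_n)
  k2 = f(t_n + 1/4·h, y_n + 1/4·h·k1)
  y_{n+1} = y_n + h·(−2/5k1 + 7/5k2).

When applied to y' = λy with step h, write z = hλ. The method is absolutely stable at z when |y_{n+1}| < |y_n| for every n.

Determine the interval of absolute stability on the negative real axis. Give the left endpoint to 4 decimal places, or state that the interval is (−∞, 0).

z∈(-2.8571,0).

On y'=λy, z=hλ:
  k1=λy_n ⇒ h·k1=z·y_n;  k2=λ(1+1/4z)y_n ⇒ h·k2=z(1+1/4z)y_n
  y_{n+1}/y_n = 1 − 2/5z + 7/5z(1+1/4z) = 1 + z + 7/20z²
  ⇒ R(z) = 1 + z + 7/20z².

Find x<0 with |R(x)|<1.
x=-0.46: |R|=0.6141
R=1: x+7/20x²=0 ⇒ x=−20/7=-2.8571; min R=1−1/(4·7/20)=0.2857>−1
Confirm numerically:
  x=-2.484: |R|=0.67559 <1
  x=-2.346: |R|=0.58030 <1
  x=-2.207: |R|=0.49780 <1
  x=-1.447: |R|=0.28583 <1
  x=-3.056: |R|=1.21270 >1
  x=-2.983: |R|=1.13140 >1
  x=-2.968: |R|=1.11516 >1
So |R|<1 on (-2.8571, 0).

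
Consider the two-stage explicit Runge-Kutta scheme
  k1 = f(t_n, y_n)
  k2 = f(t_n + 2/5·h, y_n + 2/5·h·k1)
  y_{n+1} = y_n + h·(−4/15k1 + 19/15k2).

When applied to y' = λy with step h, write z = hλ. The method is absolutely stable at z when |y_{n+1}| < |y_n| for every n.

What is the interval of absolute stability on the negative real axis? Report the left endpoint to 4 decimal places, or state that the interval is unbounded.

z∈(-1.9737,0).

On y'=λy, z=hλ:
  k1=λy_n ⇒ h·k1=z·y_n;  k2=λ(1+2/5z)y_n ⇒ h·k2=z(1+2/5z)y_n
  y_{n+1}/y_n = 1 − 4/15z + 19/15z(1+2/5z) = 1 + z + 38/75z²
  ⇒ R(z) = 1 + z + 38/75z².

Need |R(x)|<1, x<0.
x=-0.38: |R|=0.6932
R=1: x+38/75x²=0 ⇒ x=−75/38=-1.9737; min R=1−1/(4·38/75)=0.5066>−1
Confirm numerically:
  x=-1.771: |R|=0.81813 <1
  x=-1.634: |R|=0.71878 <1
  x=-1.464: |R|=0.62194 <1
  x=-2.449: |R|=1.58978 >1
  x=-2.388: |R|=1.50129 >1
  x=-2.345: |R|=1.44117 >1
Interval (-1.9737, 0).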